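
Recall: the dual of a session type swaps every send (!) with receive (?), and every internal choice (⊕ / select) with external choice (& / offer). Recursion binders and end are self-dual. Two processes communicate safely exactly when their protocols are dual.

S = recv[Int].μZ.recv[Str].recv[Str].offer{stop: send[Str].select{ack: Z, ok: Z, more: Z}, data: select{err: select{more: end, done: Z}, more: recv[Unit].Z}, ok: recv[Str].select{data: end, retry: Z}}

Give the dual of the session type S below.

send[Int].μZ.send[Str].send[Str].select{stop: recv[Str].offer{ack: Z, ok: Z, more: Z}, data: offer{err: offer{more: end, done: Z}, more: send[Unit].Z}, ok: send[Str].offer{data: end, retry: Z}}

recv[Int] ↦ send[Int]
  μZ ↦ μZ  (rec unchanged)
    recv[Str] ↦ send[Str]
      recv[Str] ↦ send[Str]
        offer{stop,data,ok} ↦ select{stop,data,ok}  (external→internal)
          case stop:
            send[Str] ↦ recv[Str]
              select{ack,ok,more} ↦ offer{ack,ok,more}  (⊕→&)
                case ack:
                  Z ↦ Z
                case ok:
                  Z ↦ Z
                case more:
                  Z ↦ Z
          case data:
            select{err,more} ↦ offer{err,more}  (⊕→&)
              case err:
                select{more,done} ↦ offer{more,done}  (⊕→&)
                  case more:
                    end ↦ end
                  case done:
                    Z ↦ Z
              case more:
                recv[Unit] ↦ send[Unit]
                  Z ↦ Z
          case ok:
            recv[Str] ↦ send[Str]
              select{data,retry} ↦ offer{data,retry}  (⊕→&)
                case data:
                  end ↦ end
                case retry:
                  Z ↦ Z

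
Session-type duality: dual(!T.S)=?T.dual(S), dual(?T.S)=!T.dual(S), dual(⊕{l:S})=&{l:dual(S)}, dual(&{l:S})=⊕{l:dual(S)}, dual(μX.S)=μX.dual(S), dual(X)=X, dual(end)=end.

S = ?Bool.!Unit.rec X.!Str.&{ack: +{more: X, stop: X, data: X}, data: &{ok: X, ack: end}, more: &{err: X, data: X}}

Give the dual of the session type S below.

?Bool ↦ !Bool
  !Unit ↦ ?Unit
    rec X ↦ rec X  (binder kept)
      !Str ↦ ?Str
        &{ack,data,more} ↦ +{ack,data,more}  (offer→select)
          case ack:
            +{more,stop,data} ↦ &{more,stop,data}  (select→offer)
              case more:
                X self-dual
              case stop:
                X self-dual
              case data:
                X self-dual
          case data:
            &{ok,ack} ↦ +{ok,ack}  (offer→select)
              case ok:
                X self-dual
              case ack:
                end self-dual
          case more:
            &{err,data} ↦ +{err,data}  (offer→select)
              case err:
                X self-dual
              case data:
                X self-dual

!Bool.?Unit.rec X.?Str.+{ack: &{more: X, stop: X, data: X}, data: +{ok: X, ack: end}, more: +{err: X, data: X}}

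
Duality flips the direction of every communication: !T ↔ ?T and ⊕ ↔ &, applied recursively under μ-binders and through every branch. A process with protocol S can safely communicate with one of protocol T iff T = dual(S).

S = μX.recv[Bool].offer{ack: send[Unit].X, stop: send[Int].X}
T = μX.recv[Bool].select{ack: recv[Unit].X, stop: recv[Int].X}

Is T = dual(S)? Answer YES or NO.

NO

μX vs μX  ✓ (rec unchanged)
  recv[Bool] vs recv[Bool]  ✗ same direction on both sides — not dual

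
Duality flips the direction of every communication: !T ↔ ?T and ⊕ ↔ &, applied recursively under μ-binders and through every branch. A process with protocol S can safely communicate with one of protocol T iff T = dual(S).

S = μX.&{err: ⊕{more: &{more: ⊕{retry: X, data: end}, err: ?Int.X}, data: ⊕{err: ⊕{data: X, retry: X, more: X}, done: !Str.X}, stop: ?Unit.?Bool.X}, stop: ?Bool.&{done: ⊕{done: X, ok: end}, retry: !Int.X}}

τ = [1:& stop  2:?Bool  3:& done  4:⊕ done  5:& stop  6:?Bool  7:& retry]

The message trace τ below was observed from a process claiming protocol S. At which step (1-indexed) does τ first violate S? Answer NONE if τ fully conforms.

NONE

step 1: & stop  match  cont: ?Bool.&{done: ⊕{done: μX.…, ok: end}, retry: !Int.μX.…}
step 2: ?Bool  match  cont: &{done: ⊕{done: μX.…, ok: end}, retry: !Int.μX.…}
step 3: & done  match  cont: ⊕{done: μX.…, ok: end}
step 4: ⊕ done  match  cont: μX.…
step 5: & stop  match  cont: ?Bool.&{done: ⊕{done: μX.…, ok: end}, retry: !Int.μX.…}
step 6: ?Bool  match  cont: &{done: ⊕{done: μX.…, ok: end}, retry: !Int.μX.…}
step 7: & retry  match  cont: !Int.μX.…
all 7 steps conform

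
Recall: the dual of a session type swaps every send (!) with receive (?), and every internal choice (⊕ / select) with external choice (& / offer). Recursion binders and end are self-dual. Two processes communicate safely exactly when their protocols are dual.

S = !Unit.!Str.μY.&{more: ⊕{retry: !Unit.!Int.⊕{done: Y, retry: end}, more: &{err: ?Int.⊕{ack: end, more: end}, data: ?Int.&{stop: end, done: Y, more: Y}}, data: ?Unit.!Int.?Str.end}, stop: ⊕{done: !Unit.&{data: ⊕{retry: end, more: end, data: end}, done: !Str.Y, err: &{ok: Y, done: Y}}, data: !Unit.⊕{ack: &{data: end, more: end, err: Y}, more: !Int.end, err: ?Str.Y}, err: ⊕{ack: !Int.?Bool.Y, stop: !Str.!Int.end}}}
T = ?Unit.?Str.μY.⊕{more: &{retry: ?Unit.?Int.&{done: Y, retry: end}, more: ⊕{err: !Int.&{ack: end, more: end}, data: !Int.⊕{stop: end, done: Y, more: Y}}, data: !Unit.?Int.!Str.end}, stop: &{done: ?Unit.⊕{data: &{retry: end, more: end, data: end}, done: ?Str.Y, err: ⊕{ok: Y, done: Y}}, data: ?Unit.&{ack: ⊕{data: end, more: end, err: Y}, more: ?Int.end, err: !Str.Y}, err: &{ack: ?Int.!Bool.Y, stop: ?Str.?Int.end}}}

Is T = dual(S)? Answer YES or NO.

YES

!Unit ‖ ?Unit  ok
  !Str ‖ ?Str  ok
    μY ‖ μY  ok (μ self-dual)
      &{more,stop} ‖ ⊕{more,stop}  ok same labels
        case more:
          ⊕{retry,more,data} ‖ &{retry,more,data}  ok same labels
            case retry:
              !Unit ‖ ?Unit  ok
                !Int ‖ ?Int  ok
                  ⊕{done,retry} ‖ &{done,retry}  ok same labels
                    case done:
                      Y ‖ Y  ok
                    case retry:
                      end ‖ end  ok
            case more:
              &{err,data} ‖ ⊕{err,data}  ok same labels
                case err:
                  ?Int ‖ !Int  ok
                    ⊕{ack,more} ‖ &{ack,more}  ok same labels
                      case ack:
                        end ‖ end  ok
                      case more:
                        end ‖ end  ok
                case data:
                  ?Int ‖ !Int  ok
                    &{stop,done,more} ‖ ⊕{stop,done,more}  ok same labels
                      case stop:
                        end ‖ end  ok
                      case done:
                        Y ‖ Y  ok
                      case more:
                        Y ‖ Y  ok
            case data:
              ?Unit ‖ !Unit  ok
                !Int ‖ ?Int  ok
                  ?Str ‖ !Str  ok
                    end ‖ end  ok
        case stop:
          ⊕{done,data,err} ‖ &{done,data,err}  ok same labels
            case done:
              !Unit ‖ ?Unit  ok
                &{data,done,err} ‖ ⊕{data,done,err}  ok same labels
                  case data:
                    ⊕{retry,more,data} ‖ &{retry,more,data}  ok same labels
                      case retry:
                        end ‖ end  ok
                      case more:
                        end ‖ end  ok
                      case data:
                        end ‖ end  ok
                  case done:
                    !Str ‖ ?Str  ok
                      Y ‖ Y  ok
                  case err:
                    &{ok,done} ‖ ⊕{ok,done}  ok same labels
                      case ok:
                        Y ‖ Y  ok
                      case done:
                        Y ‖ Y  ok
            case data:
              !Unit ‖ ?Unit  ok
                ⊕{ack,more,err} ‖ &{ack,more,err}  ok same labels
                  case ack:
                    &{data,more,err} ‖ ⊕{data,more,err}  ok same labels
                      case data:
                        end ‖ end  ok
                      case more:
                        end ‖ end  ok
                      case err:
                        Y ‖ Y  ok
                  case more:
                    !Int ‖ ?Int  ok
                      end ‖ end  ok
                  case err:
                    ?Str ‖ !Str  ok
                      Y ‖ Y  ok
            case err:
              ⊕{ack,stop} ‖ &{ack,stop}  ok same labels
                case ack:
                  !Int ‖ ?Int  ok
                    ?Bool ‖ !Bool  ok
                      Y ‖ Y  ok
                case stop:
                  !Str ‖ ?Str  ok
                    !Int ‖ ?Int  ok
                      end ‖ end  ok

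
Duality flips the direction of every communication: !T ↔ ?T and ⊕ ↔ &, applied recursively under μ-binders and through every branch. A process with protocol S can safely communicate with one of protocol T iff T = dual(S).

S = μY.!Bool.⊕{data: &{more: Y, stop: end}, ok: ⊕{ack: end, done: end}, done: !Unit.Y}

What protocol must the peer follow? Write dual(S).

μY = μY  (binder kept)
  !Bool = ?Bool
    ⊕{data,ok,done} = &{data,ok,done}  (⊕→&)
      [data]
        &{more,stop} = ⊕{more,stop}  (&→⊕)
          [more]
            Y ↦ Y
          [stop]
            end ↦ end
      [ok]
        ⊕{ack,done} = &{ack,done}  (⊕→&)
          [ack]
            end ↦ end
          [done]
            end ↦ end
      [done]
        !Unit = ?Unit
          Y ↦ Y

μY.?Bool.&{data: ⊕{more: Y, stop: end}, ok: &{ack: end, done: end}, done: ?Unit.Y}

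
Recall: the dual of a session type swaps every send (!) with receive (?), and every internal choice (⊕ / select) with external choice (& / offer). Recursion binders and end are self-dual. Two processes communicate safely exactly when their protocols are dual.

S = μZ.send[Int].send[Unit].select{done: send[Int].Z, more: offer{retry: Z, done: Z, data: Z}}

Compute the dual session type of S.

μZ.recv[Int].recv[Unit].offer{done: recv[Int].Z, more: select{retry: Z, done: Z, data: Z}}

μZ → μZ  (rec unchanged)
  send[Int] → recv[Int]
    send[Unit] → recv[Unit]
      select{done,more} → offer{done,more}  (⊕→&)
        • done:
          send[Int] → recv[Int]
            Z self-dual
        • more:
          offer{retry,done,data} → select{retry,done,data}  (external→internal)
            • retry:
              Z self-dual
            • done:
              Z self-dual
            • data:
              Z self-dual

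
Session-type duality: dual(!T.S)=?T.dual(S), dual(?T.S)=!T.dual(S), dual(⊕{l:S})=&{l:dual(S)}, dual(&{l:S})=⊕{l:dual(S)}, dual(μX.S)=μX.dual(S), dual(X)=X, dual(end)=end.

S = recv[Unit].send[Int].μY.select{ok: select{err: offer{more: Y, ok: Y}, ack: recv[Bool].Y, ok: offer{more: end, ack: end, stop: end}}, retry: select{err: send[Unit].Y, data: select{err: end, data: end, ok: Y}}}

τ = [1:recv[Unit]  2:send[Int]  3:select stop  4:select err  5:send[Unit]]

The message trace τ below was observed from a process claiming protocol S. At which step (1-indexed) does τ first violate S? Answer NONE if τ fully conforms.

3

step 1: recv[Unit]  match  residual = send[Int].μY.…
step 2: send[Int]  match  residual = μY.…
step 3: got select stop, protocol expects select ok or select retry  ✗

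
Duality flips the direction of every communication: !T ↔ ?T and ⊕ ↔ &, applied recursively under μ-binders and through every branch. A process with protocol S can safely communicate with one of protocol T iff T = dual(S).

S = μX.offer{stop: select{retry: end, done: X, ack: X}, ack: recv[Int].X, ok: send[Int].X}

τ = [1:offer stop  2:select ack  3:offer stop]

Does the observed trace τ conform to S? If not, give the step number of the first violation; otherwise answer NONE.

NONE

[1] offer stop  match  cont: select{retry: end, done: μX.…, ack: μX.…}
[2] select ack  match  cont: μX.…
[3] offer stop  match  cont: select{retry: end, done: μX.…, ack: μX.…}
all 3 steps conform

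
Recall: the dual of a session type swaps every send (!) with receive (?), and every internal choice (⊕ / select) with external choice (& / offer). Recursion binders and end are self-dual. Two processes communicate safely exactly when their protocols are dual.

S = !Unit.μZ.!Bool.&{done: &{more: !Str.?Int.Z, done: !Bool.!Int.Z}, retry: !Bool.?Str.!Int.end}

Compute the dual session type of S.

?Unit.μZ.?Bool.⊕{done: ⊕{more: ?Str.!Int.Z, done: ?Bool.?Int.Z}, retry: ?Bool.!Str.?Int.end}

!Unit = ?Unit
  μZ = μZ  (rec unchanged)
    !Bool = ?Bool
      &{done,retry} = ⊕{done,retry}  (&→⊕)
        • done:
          &{more,done} = ⊕{more,done}  (&→⊕)
            • more:
              !Str = ?Str
                ?Int = !Int
                  Z ↦ Z
            • done:
              !Bool = ?Bool
                !Int = ?Int
                  Z ↦ Z
        • retry:
          !Bool = ?Bool
            ?Str = !Str
              !Int = ?Int
                end ↦ end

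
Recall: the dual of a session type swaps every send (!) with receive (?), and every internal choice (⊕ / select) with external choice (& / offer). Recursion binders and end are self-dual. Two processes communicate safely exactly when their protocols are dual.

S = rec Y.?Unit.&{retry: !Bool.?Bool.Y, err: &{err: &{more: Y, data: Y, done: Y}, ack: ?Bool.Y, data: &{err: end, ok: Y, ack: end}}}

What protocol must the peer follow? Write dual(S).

rec Y.!Unit.+{retry: ?Bool.!Bool.Y, err: +{err: +{more: Y, data: Y, done: Y}, ack: !Bool.Y, data: +{err: end, ok: Y, ack: end}}}

rec Y → rec Y  (binder kept)
  ?Unit → !Unit
    &{retry,err} → +{retry,err}  (offer→select)
      • retry:
        !Bool → ?Bool
          ?Bool → !Bool
            dual(Y) = Y
      • err:
        &{err,ack,data} → +{err,ack,data}  (offer→select)
          • err:
            &{more,data,done} → +{more,data,done}  (offer→select)
              • more:
                dual(Y) = Y
              • data:
                dual(Y) = Y
              • done:
                dual(Y) = Y
          • ack:
            ?Bool → !Bool
              dual(Y) = Y
          • data:
            &{err,ok,ack} → +{err,ok,ack}  (offer→select)
              • err:
                dual(end) = end
              • ok:
                dual(Y) = Y
              • ack:
                dual(end) = end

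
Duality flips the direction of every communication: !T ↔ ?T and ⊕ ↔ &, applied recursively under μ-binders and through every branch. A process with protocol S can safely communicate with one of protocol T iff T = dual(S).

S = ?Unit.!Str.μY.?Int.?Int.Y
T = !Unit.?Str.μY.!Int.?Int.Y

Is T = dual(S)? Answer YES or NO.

NO

?Unit ‖ !Unit  match
  !Str ‖ ?Str  match
    μY ‖ μY  match (binder kept)
      ?Int ‖ !Int  match
        ?Int ‖ ?Int  ✗ same direction on both sides — not dual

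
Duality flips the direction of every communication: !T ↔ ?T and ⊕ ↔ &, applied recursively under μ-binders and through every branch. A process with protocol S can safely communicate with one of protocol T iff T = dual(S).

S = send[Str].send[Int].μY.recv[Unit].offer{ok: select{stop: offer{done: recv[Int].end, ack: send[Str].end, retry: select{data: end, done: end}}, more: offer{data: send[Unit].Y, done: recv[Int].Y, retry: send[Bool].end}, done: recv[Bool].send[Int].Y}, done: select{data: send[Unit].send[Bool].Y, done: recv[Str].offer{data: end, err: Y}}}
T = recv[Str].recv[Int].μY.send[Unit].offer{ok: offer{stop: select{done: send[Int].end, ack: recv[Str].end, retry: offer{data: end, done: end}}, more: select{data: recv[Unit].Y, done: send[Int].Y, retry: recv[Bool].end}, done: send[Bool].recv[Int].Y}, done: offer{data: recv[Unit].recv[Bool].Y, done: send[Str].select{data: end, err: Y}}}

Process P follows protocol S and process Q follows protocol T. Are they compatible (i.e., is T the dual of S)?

send[Str] vs recv[Str]  match
  send[Int] vs recv[Int]  match
    μY vs μY  match (binder kept)
      recv[Unit] vs send[Unit]  match
        offer{ok,done} vs offer{ok,done}  ✗ choice polarity not flipped — not dual

NO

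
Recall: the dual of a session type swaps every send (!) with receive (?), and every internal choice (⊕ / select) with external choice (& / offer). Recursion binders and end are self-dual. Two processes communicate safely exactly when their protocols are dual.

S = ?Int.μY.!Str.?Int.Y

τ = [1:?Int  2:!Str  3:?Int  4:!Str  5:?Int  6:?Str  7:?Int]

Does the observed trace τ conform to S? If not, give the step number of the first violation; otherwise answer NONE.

@1 ?Int  ✓  now at μY.…
@2 !Str  ✓  now at ?Int.μY.…
@3 ?Int  ✓  now at μY.…
@4 !Str  ✓  now at ?Int.μY.…
@5 ?Int  ✓  now at μY.…
@6 got ?Str, protocol expects !Str  ✗

6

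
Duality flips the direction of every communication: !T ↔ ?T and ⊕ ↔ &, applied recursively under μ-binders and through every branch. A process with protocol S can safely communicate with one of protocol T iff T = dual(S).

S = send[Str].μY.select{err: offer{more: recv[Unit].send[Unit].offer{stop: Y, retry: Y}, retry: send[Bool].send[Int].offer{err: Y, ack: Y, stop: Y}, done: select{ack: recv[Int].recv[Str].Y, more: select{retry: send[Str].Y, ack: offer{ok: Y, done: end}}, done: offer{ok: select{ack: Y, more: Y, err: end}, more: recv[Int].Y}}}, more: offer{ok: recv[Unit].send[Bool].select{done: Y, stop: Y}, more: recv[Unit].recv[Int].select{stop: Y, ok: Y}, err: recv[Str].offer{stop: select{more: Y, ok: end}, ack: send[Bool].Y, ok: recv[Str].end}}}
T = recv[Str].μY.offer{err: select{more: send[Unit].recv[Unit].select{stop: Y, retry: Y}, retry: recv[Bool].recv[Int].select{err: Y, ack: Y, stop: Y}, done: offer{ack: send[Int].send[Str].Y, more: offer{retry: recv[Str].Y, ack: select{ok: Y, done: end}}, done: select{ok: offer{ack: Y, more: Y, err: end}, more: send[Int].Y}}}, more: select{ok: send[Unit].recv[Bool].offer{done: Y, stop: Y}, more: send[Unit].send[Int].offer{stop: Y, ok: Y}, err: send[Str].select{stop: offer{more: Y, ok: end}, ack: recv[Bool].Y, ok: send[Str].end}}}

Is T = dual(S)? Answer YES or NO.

YES

send[Str] vs recv[Str]  match
  μY vs μY  match (μ self-dual)
    select{err,more} vs offer{err,more}  match same labels
      [err]
        offer{more,retry,done} vs select{more,retry,done}  match same labels
          [more]
            recv[Unit] vs send[Unit]  match
              send[Unit] vs recv[Unit]  match
                offer{stop,retry} vs select{stop,retry}  match same labels
                  [stop]
                    Y vs Y  match
                  [retry]
                    Y vs Y  match
          [retry]
            send[Bool] vs recv[Bool]  match
              send[Int] vs recv[Int]  match
                offer{err,ack,stop} vs select{err,ack,stop}  match same labels
                  [err]
                    Y vs Y  match
                  [ack]
                    Y vs Y  match
                  [stop]
                    Y vs Y  match
          [done]
            select{ack,more,done} vs offer{ack,more,done}  match same labels
              [ack]
                recv[Int] vs send[Int]  match
                  recv[Str] vs send[Str]  match
                    Y vs Y  match
              [more]
                select{retry,ack} vs offer{retry,ack}  match same labels
                  [retry]
                    send[Str] vs recv[Str]  match
                      Y vs Y  match
                  [ack]
                    offer{ok,done} vs select{ok,done}  match same labels
                      [ok]
                        Y vs Y  match
                      [done]
                        end vs end  match
              [done]
                offer{ok,more} vs select{ok,more}  match same labels
                  [ok]
                    select{ack,more,err} vs offer{ack,more,err}  match same labels
                      [ack]
                        Y vs Y  match
                      [more]
                        Y vs Y  match
                      [err]
                        end vs end  match
                  [more]
                    recv[Int] vs send[Int]  match
                      Y vs Y  match
      [more]
        offer{ok,more,err} vs select{ok,more,err}  match same labels
          [ok]
            recv[Unit] vs send[Unit]  match
              send[Bool] vs recv[Bool]  match
                select{done,stop} vs offer{done,stop}  match same labels
                  [done]
                    Y vs Y  match
                  [stop]
                    Y vs Y  match
          [more]
            recv[Unit] vs send[Unit]  match
              recv[Int] vs send[Int]  match
                select{stop,ok} vs offer{stop,ok}  match same labels
                  [stop]
                    Y vs Y  match
                  [ok]
                    Y vs Y  match
          [err]
            recv[Str] vs send[Str]  match
              offer{stop,ack,ok} vs select{stop,ack,ok}  match same labels
                [stop]
                  select{more,ok} vs offer{more,ok}  match same labels
                    [more]
                      Y vs Y  match
                    [ok]
                      end vs end  match
                [ack]
                  send[Bool] vs recv[Bool]  match
                    Y vs Y  match
                [ok]
                  recv[Str] vs send[Str]  match
                    end vs end  match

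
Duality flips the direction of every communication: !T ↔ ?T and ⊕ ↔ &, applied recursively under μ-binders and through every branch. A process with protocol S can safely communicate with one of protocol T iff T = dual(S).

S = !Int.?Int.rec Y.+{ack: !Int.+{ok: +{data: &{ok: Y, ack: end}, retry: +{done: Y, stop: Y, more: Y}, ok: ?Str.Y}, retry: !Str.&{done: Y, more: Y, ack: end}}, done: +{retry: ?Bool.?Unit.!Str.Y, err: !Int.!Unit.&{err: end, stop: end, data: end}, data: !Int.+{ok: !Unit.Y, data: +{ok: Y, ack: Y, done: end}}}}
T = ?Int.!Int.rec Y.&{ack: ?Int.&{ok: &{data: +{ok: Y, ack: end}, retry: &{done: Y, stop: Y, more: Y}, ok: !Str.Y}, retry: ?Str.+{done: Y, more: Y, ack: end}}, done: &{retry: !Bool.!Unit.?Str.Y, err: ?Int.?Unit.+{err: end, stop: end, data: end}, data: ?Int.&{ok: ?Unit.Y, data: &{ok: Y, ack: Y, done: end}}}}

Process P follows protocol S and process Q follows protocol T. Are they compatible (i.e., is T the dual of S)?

!Int | ?Int  ok
  ?Int | !Int  ok
    rec Y | rec Y  ok (μ self-dual)
      +{ack,done} | &{ack,done}  ok same labels
        [ack]
          !Int | ?Int  ok
            +{ok,retry} | &{ok,retry}  ok same labels
              [ok]
                +{data,retry,ok} | &{data,retry,ok}  ok same labels
                  [data]
                    &{ok,ack} | +{ok,ack}  ok same labels
                      [ok]
                        Y | Y  ok
                      [ack]
                        end | end  ok
                  [retry]
                    +{done,stop,more} | &{done,stop,more}  ok same labels
                      [done]
                        Y | Y  ok
                      [stop]
                        Y | Y  ok
                      [more]
                        Y | Y  ok
                  [ok]
                    ?Str | !Str  ok
                      Y | Y  ok
              [retry]
                !Str | ?Str  ok
                  &{done,more,ack} | +{done,more,ack}  ok same labels
                    [done]
                      Y | Y  ok
                    [more]
                      Y | Y  ok
                    [ack]
                      end | end  ok
        [done]
          +{retry,err,data} | &{retry,err,data}  ok same labels
            [retry]
              ?Bool | !Bool  ok
                ?Unit | !Unit  ok
                  !Str | ?Str  ok
                    Y | Y  ok
            [err]
              !Int | ?Int  ok
                !Unit | ?Unit  ok
                  &{err,stop,data} | +{err,stop,data}  ok same labels
                    [err]
                      end | end  ok
                    [stop]
                      end | end  ok
                    [data]
                      end | end  ok
            [data]
              !Int | ?Int  ok
                +{ok,data} | &{ok,data}  ok same labels
                  [ok]
                    !Unit | ?Unit  ok
                      Y | Y  ok
                  [data]
                    +{ok,ack,done} | &{ok,ack,done}  ok same labels
                      [ok]
                        Y | Y  ok
                      [ack]
                        Y | Y  ok
                      [done]
                        end | end  ok

YES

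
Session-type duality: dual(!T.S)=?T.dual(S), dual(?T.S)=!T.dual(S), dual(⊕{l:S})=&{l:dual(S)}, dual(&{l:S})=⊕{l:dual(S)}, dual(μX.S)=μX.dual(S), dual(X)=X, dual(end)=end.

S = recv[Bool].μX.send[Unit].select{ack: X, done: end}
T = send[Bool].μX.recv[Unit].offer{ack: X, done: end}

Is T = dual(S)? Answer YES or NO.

recv[Bool] vs send[Bool]  match
  μX vs μX  match (binder kept)
    send[Unit] vs recv[Unit]  match
      select{ack,done} vs offer{ack,done}  match label sets agree
        [ack]
          X vs X  match
        [done]
          end vs end  match

YES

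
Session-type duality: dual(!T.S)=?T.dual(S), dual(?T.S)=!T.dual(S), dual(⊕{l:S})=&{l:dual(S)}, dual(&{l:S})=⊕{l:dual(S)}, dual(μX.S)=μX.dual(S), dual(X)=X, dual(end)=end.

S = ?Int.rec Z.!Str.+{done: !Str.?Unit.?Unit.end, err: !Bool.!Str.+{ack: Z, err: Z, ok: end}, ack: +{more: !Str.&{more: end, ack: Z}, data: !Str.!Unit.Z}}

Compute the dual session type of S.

!Int.rec Z.?Str.&{done: ?Str.!Unit.!Unit.end, err: ?Bool.?Str.&{ack: Z, err: Z, ok: end}, ack: &{more: ?Str.+{more: end, ack: Z}, data: ?Str.?Unit.Z}}

?Int ↦ !Int
  rec Z ↦ rec Z  (μ self-dual)
    !Str ↦ ?Str
      +{done,err,ack} ↦ &{done,err,ack}  (internal→external)
        case done:
          !Str ↦ ?Str
            ?Unit ↦ !Unit
              ?Unit ↦ !Unit
                end ↦ end
        case err:
          !Bool ↦ ?Bool
            !Str ↦ ?Str
              +{ack,err,ok} ↦ &{ack,err,ok}  (internal→external)
                case ack:
                  Z ↦ Z
                case err:
                  Z ↦ Z
                case ok:
                  end ↦ end
        case ack:
          +{more,data} ↦ &{more,data}  (internal→external)
            case more:
              !Str ↦ ?Str
                &{more,ack} ↦ +{more,ack}  (&→⊕)
                  case more:
                    end ↦ end
                  case ack:
                    Z ↦ Z
            case data:
              !Str ↦ ?Str
                !Unit ↦ ?Unit
                  Z ↦ Z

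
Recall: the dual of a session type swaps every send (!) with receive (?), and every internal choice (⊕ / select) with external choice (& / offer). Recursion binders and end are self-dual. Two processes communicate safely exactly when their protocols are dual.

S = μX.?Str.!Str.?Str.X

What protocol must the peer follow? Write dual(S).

μX.!Str.?Str.!Str.X

μX ↦ μX  (binder kept)
  ?Str ↦ !Str
    !Str ↦ ?Str
      ?Str ↦ !Str
        dual(X) = X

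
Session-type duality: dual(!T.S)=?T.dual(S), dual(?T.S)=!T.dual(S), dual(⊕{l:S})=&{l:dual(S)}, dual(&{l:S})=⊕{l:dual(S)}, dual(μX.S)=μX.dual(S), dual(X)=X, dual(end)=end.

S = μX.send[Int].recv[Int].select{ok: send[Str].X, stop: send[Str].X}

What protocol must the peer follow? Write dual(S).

μX ↦ μX  (binder kept)
  send[Int] ↦ recv[Int]
    recv[Int] ↦ send[Int]
      select{ok,stop} ↦ offer{ok,stop}  (⊕→&)
        [ok]
          send[Str] ↦ recv[Str]
            X ↦ X
        [stop]
          send[Str] ↦ recv[Str]
            X ↦ X

μX.recv[Int].send[Int].offer{ok: recv[Str].X, stop: recv[Str].X}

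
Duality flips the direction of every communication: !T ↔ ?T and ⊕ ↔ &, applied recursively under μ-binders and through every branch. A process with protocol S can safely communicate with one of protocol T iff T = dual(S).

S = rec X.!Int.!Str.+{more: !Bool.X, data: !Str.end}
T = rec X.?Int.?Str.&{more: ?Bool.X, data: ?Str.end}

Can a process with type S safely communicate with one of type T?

YES

rec X vs rec X  ok (binder kept)
  !Int vs ?Int  ok
    !Str vs ?Str  ok
      +{more,data} vs &{more,data}  ok label sets agree
        case more:
          !Bool vs ?Bool  ok
            X vs X  ok
        case data:
          !Str vs ?Str  ok
            end vs end  ok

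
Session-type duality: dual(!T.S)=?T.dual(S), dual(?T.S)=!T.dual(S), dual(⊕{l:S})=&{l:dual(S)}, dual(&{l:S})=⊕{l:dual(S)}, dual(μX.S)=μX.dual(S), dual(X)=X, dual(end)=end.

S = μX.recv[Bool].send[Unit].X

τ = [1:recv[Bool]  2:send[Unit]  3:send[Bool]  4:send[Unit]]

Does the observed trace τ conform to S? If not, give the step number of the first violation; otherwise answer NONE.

[1] recv[Bool]  ok  residual = send[Unit].μX.…
[2] send[Unit]  ok  residual = μX.…
[3] got send[Bool], protocol expects recv[Bool]  ✗

3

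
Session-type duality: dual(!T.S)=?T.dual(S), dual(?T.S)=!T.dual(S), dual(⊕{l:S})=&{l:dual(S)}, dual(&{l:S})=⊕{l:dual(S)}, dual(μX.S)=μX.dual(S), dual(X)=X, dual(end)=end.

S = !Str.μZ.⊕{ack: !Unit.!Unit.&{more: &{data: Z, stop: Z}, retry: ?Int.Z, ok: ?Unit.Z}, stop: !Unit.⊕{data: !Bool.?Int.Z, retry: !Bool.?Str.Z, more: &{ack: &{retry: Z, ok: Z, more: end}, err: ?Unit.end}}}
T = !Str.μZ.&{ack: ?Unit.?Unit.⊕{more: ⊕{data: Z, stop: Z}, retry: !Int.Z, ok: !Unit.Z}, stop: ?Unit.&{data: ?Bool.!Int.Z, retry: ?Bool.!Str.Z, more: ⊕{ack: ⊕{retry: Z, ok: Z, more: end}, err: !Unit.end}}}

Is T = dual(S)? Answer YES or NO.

NO

!Str ‖ !Str  ✗ same direction on both sides — not dual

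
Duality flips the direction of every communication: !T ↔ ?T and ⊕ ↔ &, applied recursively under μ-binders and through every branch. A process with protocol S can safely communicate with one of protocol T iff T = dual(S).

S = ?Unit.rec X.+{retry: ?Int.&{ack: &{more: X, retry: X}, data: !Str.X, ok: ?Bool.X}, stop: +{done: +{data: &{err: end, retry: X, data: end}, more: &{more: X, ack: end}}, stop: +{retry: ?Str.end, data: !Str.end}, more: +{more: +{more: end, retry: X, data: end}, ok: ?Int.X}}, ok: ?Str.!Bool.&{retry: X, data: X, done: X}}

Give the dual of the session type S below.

!Unit.rec X.&{retry: !Int.+{ack: +{more: X, retry: X}, data: ?Str.X, ok: !Bool.X}, stop: &{done: &{data: +{err: end, retry: X, data: end}, more: +{more: X, ack: end}}, stop: &{retry: !Str.end, data: ?Str.end}, more: &{more: &{more: end, retry: X, data: end}, ok: !Int.X}}, ok: !Str.?Bool.+{retry: X, data: X, done: X}}

?Unit = !Unit
  rec X = rec X  (μ self-dual)
    +{retry,stop,ok} = &{retry,stop,ok}  (⊕→&)
      • retry:
        ?Int = !Int
          &{ack,data,ok} = +{ack,data,ok}  (&→⊕)
            • ack:
              &{more,retry} = +{more,retry}  (&→⊕)
                • more:
                  dual(X) = X
                • retry:
                  dual(X) = X
            • data:
              !Str = ?Str
                dual(X) = X
            • ok:
              ?Bool = !Bool
                dual(X) = X
      • stop:
        +{done,stop,more} = &{done,stop,more}  (⊕→&)
          • done:
            +{data,more} = &{data,more}  (⊕→&)
              • data:
                &{err,retry,data} = +{err,retry,data}  (&→⊕)
                  • err:
                    dual(end) = end
                  • retry:
                    dual(X) = X
                  • data:
                    dual(end) = end
              • more:
                &{more,ack} = +{more,ack}  (&→⊕)
                  • more:
                    dual(X) = X
                  • ack:
                    dual(end) = end
          • stop:
            +{retry,data} = &{retry,data}  (⊕→&)
              • retry:
                ?Str = !Str
                  dual(end) = end
              • data:
                !Str = ?Str
                  dual(end) = end
          • more:
            +{more,ok} = &{more,ok}  (⊕→&)
              • more:
                +{more,retry,data} = &{more,retry,data}  (⊕→&)
                  • more:
                    dual(end) = end
                  • retry:
                    dual(X) = X
                  • data:
                    dual(end) = end
              • ok:
                ?Int = !Int
                  dual(X) = X
      • ok:
        ?Str = !Str
          !Bool = ?Bool
            &{retry,data,done} = +{retry,data,done}  (&→⊕)
              • retry:
                dual(X) = X
              • data:
                dual(X) = X
              • done:
                dual(X) = X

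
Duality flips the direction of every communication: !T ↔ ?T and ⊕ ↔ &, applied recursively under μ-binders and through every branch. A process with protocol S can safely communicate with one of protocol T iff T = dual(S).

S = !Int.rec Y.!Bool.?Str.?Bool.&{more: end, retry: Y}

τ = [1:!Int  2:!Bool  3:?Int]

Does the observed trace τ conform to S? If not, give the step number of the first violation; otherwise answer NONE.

3

[1] !Int  match  residual = rec Y.…
[2] !Bool  match  residual = ?Str.?Bool.&{more: end, retry: rec Y.…}
[3] got ?Int, protocol expects ?Str  ✗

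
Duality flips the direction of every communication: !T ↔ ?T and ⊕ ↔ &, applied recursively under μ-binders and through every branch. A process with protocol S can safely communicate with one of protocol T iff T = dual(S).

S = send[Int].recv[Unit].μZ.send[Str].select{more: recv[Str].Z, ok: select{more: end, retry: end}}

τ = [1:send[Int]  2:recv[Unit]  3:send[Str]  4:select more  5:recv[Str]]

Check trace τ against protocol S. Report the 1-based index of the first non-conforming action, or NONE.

NONE

[1] send[Int]  ✓  now at recv[Unit].μZ.…
[2] recv[Unit]  ✓  now at μZ.…
[3] send[Str]  ✓  now at select{more: recv[Str].μZ.…, ok: select{more: end, retry: end}}
[4] select more  ✓  now at recv[Str].μZ.…
[5] recv[Str]  ✓  now at μZ.…
trace exhausted — no violation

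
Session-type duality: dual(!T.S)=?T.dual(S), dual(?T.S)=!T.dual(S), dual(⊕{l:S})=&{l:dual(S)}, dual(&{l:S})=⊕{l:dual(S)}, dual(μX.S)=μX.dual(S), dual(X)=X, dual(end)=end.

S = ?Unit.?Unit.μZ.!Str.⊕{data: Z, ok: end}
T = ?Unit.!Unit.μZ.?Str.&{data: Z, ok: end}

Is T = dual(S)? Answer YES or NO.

NO

?Unit ‖ ?Unit  ✗ same direction on both sides — not dual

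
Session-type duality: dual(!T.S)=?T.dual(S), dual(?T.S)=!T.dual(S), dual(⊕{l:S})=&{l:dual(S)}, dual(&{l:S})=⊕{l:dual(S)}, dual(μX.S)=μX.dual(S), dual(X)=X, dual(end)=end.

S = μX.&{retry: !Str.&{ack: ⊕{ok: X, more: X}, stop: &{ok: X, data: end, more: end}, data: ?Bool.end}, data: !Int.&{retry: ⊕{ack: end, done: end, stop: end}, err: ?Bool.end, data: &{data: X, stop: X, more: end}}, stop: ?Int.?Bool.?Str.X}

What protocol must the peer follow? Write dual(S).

μX.⊕{retry: ?Str.⊕{ack: &{ok: X, more: X}, stop: ⊕{ok: X, data: end, more: end}, data: !Bool.end}, data: ?Int.⊕{retry: &{ack: end, done: end, stop: end}, err: !Bool.end, data: ⊕{data: X, stop: X, more: end}}, stop: !Int.!Bool.!Str.X}

μX = μX  (μ self-dual)
  &{retry,data,stop} = ⊕{retry,data,stop}  (external→internal)
    • retry:
      !Str = ?Str
        &{ack,stop,data} = ⊕{ack,stop,data}  (external→internal)
          • ack:
            ⊕{ok,more} = &{ok,more}  (select→offer)
              • ok:
                dual(X) = X
              • more:
                dual(X) = X
          • stop:
            &{ok,data,more} = ⊕{ok,data,more}  (external→internal)
              • ok:
                dual(X) = X
              • data:
                dual(end) = end
              • more:
                dual(end) = end
          • data:
            ?Bool = !Bool
              dual(end) = end
    • data:
      !Int = ?Int
        &{retry,err,data} = ⊕{retry,err,data}  (external→internal)
          • retry:
            ⊕{ack,done,stop} = &{ack,done,stop}  (select→offer)
              • ack:
                dual(end) = end
              • done:
                dual(end) = end
              • stop:
                dual(end) = end
          • err:
            ?Bool = !Bool
              dual(end) = end
          • data:
            &{data,stop,more} = ⊕{data,stop,more}  (external→internal)
              • data:
                dual(X) = X
              • stop:
                dual(X) = X
              • more:
                dual(end) = end
    • stop:
      ?Int = !Int
        ?Bool = !Bool
          ?Str = !Str
            dual(X) = X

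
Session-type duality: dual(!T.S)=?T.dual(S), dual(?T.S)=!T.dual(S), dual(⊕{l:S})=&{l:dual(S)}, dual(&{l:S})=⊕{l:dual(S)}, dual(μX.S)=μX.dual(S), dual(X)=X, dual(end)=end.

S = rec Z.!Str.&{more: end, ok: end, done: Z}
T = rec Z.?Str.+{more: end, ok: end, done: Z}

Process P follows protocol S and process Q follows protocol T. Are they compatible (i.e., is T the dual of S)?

YES

rec Z vs rec Z  ✓ (rec unchanged)
  !Str vs ?Str  ✓
    &{more,ok,done} vs +{more,ok,done}  ✓ label sets agree
      • more:
        end vs end  ✓
      • ok:
        end vs end  ✓
      • done:
        Z vs Z  ✓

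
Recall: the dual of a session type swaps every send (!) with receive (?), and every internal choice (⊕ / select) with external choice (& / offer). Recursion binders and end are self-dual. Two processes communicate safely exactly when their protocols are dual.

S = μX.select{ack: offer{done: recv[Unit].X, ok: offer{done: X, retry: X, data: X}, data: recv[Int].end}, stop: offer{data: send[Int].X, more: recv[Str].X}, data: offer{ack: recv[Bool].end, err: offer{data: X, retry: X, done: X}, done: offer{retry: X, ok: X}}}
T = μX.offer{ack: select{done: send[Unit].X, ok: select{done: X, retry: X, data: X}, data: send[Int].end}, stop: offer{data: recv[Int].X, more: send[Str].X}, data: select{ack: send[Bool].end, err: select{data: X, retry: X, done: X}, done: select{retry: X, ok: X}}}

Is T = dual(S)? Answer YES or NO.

NO

μX vs μX  match (binder kept)
  select{ack,stop,data} vs offer{ack,stop,data}  match labels match
    case ack:
      offer{done,ok,data} vs select{done,ok,data}  match labels match
        case done:
          recv[Unit] vs send[Unit]  match
            X vs X  match
        case ok:
          offer{done,retry,data} vs select{done,retry,data}  match labels match
            case done:
              X vs X  match
            case retry:
              X vs X  match
            case data:
              X vs X  match
        case data:
          recv[Int] vs send[Int]  match
            end vs end  match
    case stop:
      offer{data,more} vs offer{data,more}  ✗ choice polarity not flipped — not dual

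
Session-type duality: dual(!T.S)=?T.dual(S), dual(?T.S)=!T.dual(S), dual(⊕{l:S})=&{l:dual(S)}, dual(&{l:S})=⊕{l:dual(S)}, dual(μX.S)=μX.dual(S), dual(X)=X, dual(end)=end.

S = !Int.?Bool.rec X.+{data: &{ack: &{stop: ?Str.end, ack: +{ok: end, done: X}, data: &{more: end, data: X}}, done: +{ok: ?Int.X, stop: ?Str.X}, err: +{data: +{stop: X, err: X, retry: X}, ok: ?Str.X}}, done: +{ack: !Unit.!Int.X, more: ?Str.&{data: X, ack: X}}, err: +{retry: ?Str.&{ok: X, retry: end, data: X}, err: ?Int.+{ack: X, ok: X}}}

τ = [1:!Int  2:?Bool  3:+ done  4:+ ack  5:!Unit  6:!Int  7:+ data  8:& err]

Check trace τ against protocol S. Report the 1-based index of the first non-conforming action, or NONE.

NONE

[1] !Int  ok  state: ?Bool.rec X.…
[2] ?Bool  ok  state: rec X.…
[3] + done  ok  state: +{ack: !Unit.!Int.rec X.…, more: ?Str.&{data: rec X.…, ack: rec X.…}}
[4] + ack  ok  state: !Unit.!Int.rec X.…
[5] !Unit  ok  state: !Int.rec X.…
[6] !Int  ok  state: rec X.…
[7] + data  ok  state: &{ack: &{stop: ?Str.end, ack: +{ok: end, done: rec X.…}, data: &{more: end, data: rec X.…}}, done: +{ok: ?Int.rec X.…, stop: ?Str.rec X.…}, err: +{data: +{stop: rec X.…, err: rec X.…, retry: rec X.…}, ok: ?Str.rec X.…}}
[8] & err  ok  state: +{data: +{stop: rec X.…, err: rec X.…, retry: rec X.…}, ok: ?Str.rec X.…}
all 8 steps conform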